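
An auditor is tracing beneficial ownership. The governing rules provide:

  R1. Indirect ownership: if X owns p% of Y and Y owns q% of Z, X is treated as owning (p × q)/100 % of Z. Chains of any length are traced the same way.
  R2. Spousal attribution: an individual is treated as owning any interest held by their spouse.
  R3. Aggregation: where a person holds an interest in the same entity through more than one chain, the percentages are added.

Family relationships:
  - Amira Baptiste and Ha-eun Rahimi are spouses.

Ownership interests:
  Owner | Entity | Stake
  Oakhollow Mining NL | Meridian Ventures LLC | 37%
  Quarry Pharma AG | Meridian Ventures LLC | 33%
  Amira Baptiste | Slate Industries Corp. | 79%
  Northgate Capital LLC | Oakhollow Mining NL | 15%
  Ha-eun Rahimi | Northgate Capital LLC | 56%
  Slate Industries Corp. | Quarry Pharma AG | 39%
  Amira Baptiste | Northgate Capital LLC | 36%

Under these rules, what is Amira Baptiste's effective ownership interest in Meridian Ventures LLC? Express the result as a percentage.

15.2733%

By spousal attribution (R2), Amira Baptiste is treated as also owning Ha-eun Rahimi's interest in Northgate Capital LLC, giving 36% + 56% = 92%.
Chain via Slate Industries Corp. → Quarry Pharma AG (R1): 79% × 39% × 33% = 10.1673% of Meridian Ventures LLC.
Chain via Northgate Capital LLC → Oakhollow Mining NL (R1): 92% × 15% × 37% = 5.106% of Meridian Ventures LLC.
Aggregating (R3): 10.1673% + 5.106% = 15.2733%.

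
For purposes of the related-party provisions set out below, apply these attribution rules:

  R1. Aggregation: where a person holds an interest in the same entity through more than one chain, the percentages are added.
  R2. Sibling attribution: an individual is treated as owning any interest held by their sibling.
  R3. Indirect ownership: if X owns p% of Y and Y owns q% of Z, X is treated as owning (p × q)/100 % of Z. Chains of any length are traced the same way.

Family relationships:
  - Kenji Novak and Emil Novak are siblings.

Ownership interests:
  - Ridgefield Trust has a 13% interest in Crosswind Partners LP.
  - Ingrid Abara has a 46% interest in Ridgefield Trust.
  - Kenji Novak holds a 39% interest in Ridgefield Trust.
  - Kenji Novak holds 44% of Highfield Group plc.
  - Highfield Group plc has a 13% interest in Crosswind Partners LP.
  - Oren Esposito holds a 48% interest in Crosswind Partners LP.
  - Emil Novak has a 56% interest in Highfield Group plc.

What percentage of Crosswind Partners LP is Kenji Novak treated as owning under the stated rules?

18.07%

By sibling attribution (R2), Kenji Novak is treated as also owning Emil Novak's interest in Highfield Group plc, giving 44% + 56% = 100%.
Chain via Highfield Group plc (R3): 100% × 13% = 13% of Crosswind Partners LP.
Chain via Ridgefield Trust (R3): 39% × 13% = 5.07% of Crosswind Partners LP.
Aggregating (R1): 13% + 5.07% = 18.07%.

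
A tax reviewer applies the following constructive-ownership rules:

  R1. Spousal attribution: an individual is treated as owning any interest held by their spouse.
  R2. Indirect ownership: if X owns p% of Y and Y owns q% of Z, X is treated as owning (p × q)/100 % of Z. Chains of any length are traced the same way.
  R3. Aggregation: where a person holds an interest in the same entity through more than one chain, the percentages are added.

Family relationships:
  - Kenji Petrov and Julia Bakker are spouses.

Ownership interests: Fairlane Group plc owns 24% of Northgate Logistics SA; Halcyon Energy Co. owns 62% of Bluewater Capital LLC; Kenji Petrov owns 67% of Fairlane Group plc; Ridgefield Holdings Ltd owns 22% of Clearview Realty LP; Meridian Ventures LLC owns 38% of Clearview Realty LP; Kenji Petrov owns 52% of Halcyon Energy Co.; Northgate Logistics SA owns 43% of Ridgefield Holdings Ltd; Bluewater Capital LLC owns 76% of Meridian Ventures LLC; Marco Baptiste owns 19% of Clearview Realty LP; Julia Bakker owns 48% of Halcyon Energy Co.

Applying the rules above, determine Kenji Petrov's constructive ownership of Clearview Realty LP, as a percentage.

By spousal attribution (R1), Kenji Petrov is treated as also owning Julia Bakker's interest in Halcyon Energy Co, giving 52% + 48% = 100%.
Chain via Halcyon Energy Co. → Bluewater Capital LLC → Meridian Ventures LLC (R2): 100% × 62% × 76% × 38% = 17.9056% of Clearview Realty LP.
Chain via Fairlane Group plc → Northgate Logistics SA → Ridgefield Holdings Ltd (R2): 67% × 24% × 43% × 22% = 1.521168% of Clearview Realty LP.
Aggregating (R3): 17.9056% + 1.521168% = 19.426768%.

19.426768%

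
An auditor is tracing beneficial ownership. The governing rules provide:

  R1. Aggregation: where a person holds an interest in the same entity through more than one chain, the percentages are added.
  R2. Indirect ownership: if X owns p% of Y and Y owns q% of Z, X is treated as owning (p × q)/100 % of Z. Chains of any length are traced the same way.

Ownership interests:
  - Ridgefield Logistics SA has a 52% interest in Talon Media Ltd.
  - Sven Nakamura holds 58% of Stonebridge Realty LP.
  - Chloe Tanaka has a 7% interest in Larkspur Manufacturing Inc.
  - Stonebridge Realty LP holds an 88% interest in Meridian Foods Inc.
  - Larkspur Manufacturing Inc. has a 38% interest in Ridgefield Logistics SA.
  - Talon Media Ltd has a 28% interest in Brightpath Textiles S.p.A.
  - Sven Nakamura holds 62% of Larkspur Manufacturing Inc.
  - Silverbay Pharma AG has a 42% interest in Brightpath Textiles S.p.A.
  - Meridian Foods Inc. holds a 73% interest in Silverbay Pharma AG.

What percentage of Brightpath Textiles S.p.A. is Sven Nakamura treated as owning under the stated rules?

19.0792%

Chain via Larkspur Manufacturing Inc. → Ridgefield Logistics SA → Talon Media Ltd (R2): 62% × 38% × 52% × 28% = 3.430336% of Brightpath Textiles S.p.A.
Chain via Stonebridge Realty LP → Meridian Foods Inc. → Silverbay Pharma AG (R2): 58% × 88% × 73% × 42% = 15.648864% of Brightpath Textiles S.p.A.
Aggregating (R1): 3.430336% + 15.648864% = 19.0792%.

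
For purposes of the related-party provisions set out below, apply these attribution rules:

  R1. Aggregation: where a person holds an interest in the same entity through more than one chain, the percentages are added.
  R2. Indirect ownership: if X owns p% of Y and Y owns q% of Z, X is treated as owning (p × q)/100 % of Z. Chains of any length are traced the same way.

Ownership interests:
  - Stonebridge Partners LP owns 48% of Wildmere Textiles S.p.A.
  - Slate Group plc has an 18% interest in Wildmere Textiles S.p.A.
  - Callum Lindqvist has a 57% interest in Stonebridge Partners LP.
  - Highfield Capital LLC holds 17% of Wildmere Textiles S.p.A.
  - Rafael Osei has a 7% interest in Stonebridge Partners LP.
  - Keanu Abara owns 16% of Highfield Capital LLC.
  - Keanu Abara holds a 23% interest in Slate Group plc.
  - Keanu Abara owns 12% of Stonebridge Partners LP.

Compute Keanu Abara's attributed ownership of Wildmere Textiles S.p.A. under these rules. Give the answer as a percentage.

Chain via Slate Group plc (R2): 23% × 18% = 4.14% of Wildmere Textiles S.p.A.
Chain via Highfield Capital LLC (R2): 16% × 17% = 2.72% of Wildmere Textiles S.p.A.
Chain via Stonebridge Partners LP (R2): 12% × 48% = 5.76% of Wildmere Textiles S.p.A.
Aggregating (R1): 4.14% + 2.72% + 5.76% = 12.62%.

12.62%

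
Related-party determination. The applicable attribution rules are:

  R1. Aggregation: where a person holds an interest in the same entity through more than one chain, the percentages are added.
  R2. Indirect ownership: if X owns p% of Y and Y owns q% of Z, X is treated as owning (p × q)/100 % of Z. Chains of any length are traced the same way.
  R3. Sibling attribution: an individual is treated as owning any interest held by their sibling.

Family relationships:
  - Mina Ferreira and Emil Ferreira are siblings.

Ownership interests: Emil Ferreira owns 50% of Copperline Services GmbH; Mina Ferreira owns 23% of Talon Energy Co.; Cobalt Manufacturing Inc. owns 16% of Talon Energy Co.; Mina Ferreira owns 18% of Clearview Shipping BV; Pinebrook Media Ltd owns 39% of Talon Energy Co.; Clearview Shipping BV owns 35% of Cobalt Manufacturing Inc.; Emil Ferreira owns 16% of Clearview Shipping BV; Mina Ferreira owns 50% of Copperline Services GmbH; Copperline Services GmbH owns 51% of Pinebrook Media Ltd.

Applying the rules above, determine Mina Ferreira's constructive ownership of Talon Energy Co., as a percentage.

By sibling attribution (R3), Mina Ferreira is treated as also owning Emil Ferreira's interest in Copperline Services GmbH, giving 50% + 50% = 100%.
By sibling attribution (R3), Mina Ferreira is treated as also owning Emil Ferreira's interest in Clearview Shipping BV, giving 18% + 16% = 34%.
Chain via Copperline Services GmbH → Pinebrook Media Ltd (R2): 100% × 51% × 39% = 19.89% of Talon Energy Co.
Chain via Clearview Shipping BV → Cobalt Manufacturing Inc. (R2): 34% × 35% × 16% = 1.904% of Talon Energy Co.
Direct interest in Talon Energy Co: 23%.
Aggregating (R1): 19.89% + 1.904% + 23% = 44.794%.

44.794%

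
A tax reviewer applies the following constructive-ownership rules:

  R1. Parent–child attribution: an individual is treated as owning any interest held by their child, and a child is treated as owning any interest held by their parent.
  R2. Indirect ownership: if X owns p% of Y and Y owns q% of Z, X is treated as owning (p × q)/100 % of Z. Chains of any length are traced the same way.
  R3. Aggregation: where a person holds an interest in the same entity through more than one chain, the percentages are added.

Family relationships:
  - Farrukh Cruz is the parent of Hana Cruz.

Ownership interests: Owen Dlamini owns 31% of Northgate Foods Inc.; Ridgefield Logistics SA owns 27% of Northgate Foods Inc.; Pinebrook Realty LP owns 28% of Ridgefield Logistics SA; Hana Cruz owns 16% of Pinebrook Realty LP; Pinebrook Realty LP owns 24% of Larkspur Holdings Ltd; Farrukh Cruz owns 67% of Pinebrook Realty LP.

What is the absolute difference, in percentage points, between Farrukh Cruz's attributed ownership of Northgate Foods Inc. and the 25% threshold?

18.7252

By parent–child attribution (R1), Farrukh Cruz is treated as also owning Hana Cruz's interest in Pinebrook Realty LP, giving 67% + 16% = 83%.
Chain via Pinebrook Realty LP → Ridgefield Logistics SA (R2): 83% × 28% × 27% = 6.2748% of Northgate Foods Inc.
6.2748% falls short of the 25% threshold by 18.7252 percentage points.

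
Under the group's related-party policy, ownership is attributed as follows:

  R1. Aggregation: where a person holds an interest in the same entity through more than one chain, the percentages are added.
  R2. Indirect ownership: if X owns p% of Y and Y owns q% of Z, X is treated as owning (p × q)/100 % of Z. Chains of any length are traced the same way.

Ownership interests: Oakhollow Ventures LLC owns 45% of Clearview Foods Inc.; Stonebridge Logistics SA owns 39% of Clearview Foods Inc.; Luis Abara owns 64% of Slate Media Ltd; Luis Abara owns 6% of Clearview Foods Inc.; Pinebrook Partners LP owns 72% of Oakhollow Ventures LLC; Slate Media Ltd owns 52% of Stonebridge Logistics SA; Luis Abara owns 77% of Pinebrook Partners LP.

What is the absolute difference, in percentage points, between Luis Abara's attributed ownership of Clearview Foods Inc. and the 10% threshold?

Chain via Slate Media Ltd → Stonebridge Logistics SA (R2): 64% × 52% × 39% = 12.9792% of Clearview Foods Inc.
Chain via Pinebrook Partners LP → Oakhollow Ventures LLC (R2): 77% × 72% × 45% = 24.948% of Clearview Foods Inc.
Direct interest in Clearview Foods Inc: 6%.
Aggregating (R1): 12.9792% + 24.948% + 6% = 43.9272%.
43.9272% exceeds the 10% threshold by 33.9272 percentage points.

33.9272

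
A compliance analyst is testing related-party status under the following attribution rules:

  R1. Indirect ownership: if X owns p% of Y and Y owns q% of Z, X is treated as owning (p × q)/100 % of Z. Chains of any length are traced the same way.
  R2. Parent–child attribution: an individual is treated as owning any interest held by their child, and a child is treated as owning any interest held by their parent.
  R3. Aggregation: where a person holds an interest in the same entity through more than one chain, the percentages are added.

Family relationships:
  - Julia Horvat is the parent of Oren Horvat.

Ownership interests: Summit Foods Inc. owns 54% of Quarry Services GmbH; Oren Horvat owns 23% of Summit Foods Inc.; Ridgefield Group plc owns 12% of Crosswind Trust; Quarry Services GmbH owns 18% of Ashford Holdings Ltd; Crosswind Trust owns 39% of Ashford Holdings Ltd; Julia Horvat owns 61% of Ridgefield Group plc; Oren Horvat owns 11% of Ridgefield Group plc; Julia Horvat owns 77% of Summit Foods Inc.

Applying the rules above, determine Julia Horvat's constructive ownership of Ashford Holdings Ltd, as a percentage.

13.0896%

By parent–child attribution (R2), Julia Horvat is treated as also owning Oren Horvat's interest in Summit Foods Inc, giving 77% + 23% = 100%.
By parent–child attribution (R2), Julia Horvat is treated as also owning Oren Horvat's interest in Ridgefield Group plc, giving 61% + 11% = 72%.
Chain via Summit Foods Inc. → Quarry Services GmbH (R1): 100% × 54% × 18% = 9.72% of Ashford Holdings Ltd.
Chain via Ridgefield Group plc → Crosswind Trust (R1): 72% × 12% × 39% = 3.3696% of Ashford Holdings Ltd.
Aggregating (R3): 9.72% + 3.3696% = 13.0896%.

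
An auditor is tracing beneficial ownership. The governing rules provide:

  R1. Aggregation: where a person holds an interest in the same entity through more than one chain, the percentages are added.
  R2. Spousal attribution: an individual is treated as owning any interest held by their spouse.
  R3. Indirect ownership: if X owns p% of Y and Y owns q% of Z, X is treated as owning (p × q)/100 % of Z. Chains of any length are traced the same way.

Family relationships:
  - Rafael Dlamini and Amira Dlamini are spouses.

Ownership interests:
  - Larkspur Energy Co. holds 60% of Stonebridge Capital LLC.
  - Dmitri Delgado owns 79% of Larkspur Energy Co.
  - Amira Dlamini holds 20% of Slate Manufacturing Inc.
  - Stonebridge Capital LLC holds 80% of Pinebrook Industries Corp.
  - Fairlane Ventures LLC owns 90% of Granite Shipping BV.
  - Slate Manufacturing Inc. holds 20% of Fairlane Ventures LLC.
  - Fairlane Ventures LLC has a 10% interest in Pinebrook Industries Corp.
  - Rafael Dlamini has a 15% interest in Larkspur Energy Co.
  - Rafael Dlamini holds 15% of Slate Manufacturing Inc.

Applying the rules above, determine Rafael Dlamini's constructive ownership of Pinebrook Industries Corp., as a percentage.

By spousal attribution (R2), Rafael Dlamini is treated as also owning Amira Dlamini's interest in Slate Manufacturing Inc, giving 15% + 20% = 35%.
Chain via Larkspur Energy Co. → Stonebridge Capital LLC (R3): 15% × 60% × 80% = 7.2% of Pinebrook Industries Corp.
Chain via Slate Manufacturing Inc. → Fairlane Ventures LLC (R3): 35% × 20% × 10% = 0.7% of Pinebrook Industries Corp.
Aggregating (R1): 7.2% + 0.7% = 7.9%.

7.9%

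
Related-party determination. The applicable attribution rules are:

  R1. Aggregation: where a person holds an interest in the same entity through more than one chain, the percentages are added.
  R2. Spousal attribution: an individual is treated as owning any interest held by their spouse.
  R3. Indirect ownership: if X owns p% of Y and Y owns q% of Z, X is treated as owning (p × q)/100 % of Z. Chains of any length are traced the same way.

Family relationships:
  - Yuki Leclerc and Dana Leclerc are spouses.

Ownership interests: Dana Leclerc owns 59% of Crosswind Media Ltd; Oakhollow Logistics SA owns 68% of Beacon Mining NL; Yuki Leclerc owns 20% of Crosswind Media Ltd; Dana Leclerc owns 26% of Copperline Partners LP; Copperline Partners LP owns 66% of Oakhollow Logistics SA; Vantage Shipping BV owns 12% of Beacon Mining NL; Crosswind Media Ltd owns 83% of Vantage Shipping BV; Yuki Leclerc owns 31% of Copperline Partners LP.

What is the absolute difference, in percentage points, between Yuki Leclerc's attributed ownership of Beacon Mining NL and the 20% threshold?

13.45

By spousal attribution (R2), Yuki Leclerc is treated as also owning Dana Leclerc's interest in Crosswind Media Ltd, giving 20% + 59% = 79%.
By spousal attribution (R2), Yuki Leclerc is treated as also owning Dana Leclerc's interest in Copperline Partners LP, giving 31% + 26% = 57%.
Chain via Crosswind Media Ltd → Vantage Shipping BV (R3): 79% × 83% × 12% = 7.8684% of Beacon Mining NL.
Chain via Copperline Partners LP → Oakhollow Logistics SA (R3): 57% × 66% × 68% = 25.5816% of Beacon Mining NL.
Aggregating (R1): 7.8684% + 25.5816% = 33.45%.
33.45% exceeds the 20% threshold by 13.45 percentage points.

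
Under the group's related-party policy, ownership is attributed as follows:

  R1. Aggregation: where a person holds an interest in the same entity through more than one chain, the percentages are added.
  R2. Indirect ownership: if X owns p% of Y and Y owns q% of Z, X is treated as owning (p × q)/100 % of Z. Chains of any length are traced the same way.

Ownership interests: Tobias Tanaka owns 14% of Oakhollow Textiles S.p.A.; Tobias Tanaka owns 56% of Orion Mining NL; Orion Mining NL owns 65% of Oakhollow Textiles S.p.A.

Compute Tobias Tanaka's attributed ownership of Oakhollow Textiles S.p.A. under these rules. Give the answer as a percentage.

Chain via Orion Mining NL (R2): 56% × 65% = 36.4% of Oakhollow Textiles S.p.A.
Direct interest in Oakhollow Textiles S.p.A: 14%.
Aggregating (R1): 36.4% + 14% = 50.4%.

50.4%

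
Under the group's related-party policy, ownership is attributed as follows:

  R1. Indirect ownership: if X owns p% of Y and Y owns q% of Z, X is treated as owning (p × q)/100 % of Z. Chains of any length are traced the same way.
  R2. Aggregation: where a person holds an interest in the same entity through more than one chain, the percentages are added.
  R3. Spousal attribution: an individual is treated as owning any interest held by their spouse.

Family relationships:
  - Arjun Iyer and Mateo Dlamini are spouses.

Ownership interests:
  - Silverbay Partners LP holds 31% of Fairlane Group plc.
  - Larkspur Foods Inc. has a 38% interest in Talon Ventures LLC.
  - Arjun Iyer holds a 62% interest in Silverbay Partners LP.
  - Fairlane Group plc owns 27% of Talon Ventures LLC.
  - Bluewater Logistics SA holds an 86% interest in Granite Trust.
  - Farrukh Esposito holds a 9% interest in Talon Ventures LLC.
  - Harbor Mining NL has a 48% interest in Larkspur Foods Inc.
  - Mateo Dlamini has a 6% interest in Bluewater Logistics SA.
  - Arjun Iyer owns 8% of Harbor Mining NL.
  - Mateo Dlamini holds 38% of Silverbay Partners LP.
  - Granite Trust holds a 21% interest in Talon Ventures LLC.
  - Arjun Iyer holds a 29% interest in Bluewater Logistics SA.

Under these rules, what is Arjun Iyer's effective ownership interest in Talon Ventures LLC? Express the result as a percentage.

By spousal attribution (R3), Arjun Iyer is treated as also owning Mateo Dlamini's interest in Bluewater Logistics SA, giving 29% + 6% = 35%.
By spousal attribution (R3), Arjun Iyer is treated as also owning Mateo Dlamini's interest in Silverbay Partners LP, giving 62% + 38% = 100%.
Chain via Bluewater Logistics SA → Granite Trust (R1): 35% × 86% × 21% = 6.321% of Talon Ventures LLC.
Chain via Silverbay Partners LP → Fairlane Group plc (R1): 100% × 31% × 27% = 8.37% of Talon Ventures LLC.
Chain via Harbor Mining NL → Larkspur Foods Inc. (R1): 8% × 48% × 38% = 1.4592% of Talon Ventures LLC.
Aggregating (R2): 6.321% + 8.37% + 1.4592% = 16.1502%.

16.1502%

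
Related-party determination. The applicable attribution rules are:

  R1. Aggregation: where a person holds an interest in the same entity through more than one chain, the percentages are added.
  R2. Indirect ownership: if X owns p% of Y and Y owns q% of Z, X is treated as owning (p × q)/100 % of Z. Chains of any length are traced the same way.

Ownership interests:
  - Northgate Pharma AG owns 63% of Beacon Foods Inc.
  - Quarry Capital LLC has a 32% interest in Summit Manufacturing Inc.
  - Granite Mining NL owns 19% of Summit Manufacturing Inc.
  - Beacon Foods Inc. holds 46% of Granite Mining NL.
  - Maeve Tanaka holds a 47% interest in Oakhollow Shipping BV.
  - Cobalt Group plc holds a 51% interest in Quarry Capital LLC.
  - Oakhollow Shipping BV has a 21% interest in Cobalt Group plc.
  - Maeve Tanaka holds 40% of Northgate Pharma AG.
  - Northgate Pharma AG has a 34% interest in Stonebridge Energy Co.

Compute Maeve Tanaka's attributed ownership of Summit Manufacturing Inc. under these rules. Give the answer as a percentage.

Chain via Northgate Pharma AG → Beacon Foods Inc. → Granite Mining NL (R2): 40% × 63% × 46% × 19% = 2.20248% of Summit Manufacturing Inc.
Chain via Oakhollow Shipping BV → Cobalt Group plc → Quarry Capital LLC (R2): 47% × 21% × 51% × 32% = 1.610784% of Summit Manufacturing Inc.
Aggregating (R1): 2.20248% + 1.610784% = 3.813264%.

3.813264%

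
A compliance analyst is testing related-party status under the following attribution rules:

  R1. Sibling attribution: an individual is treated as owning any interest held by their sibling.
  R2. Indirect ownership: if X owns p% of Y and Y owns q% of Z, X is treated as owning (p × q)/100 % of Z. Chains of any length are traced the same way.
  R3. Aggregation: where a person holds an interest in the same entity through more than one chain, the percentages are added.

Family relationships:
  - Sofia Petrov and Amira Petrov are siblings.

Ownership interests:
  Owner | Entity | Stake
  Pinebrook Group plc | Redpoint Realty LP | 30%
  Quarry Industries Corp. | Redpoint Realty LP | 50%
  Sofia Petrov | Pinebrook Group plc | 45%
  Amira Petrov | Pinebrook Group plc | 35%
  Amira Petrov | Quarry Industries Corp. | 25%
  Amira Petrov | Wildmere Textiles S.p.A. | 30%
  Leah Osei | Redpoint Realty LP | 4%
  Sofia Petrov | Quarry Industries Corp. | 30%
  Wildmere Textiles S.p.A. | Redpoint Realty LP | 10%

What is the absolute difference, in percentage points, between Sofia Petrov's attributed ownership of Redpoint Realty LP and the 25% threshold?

By sibling attribution (R1), Sofia Petrov is treated as also owning Amira Petrov's interest in Quarry Industries Corp, giving 30% + 25% = 55%.
By sibling attribution (R1), Sofia Petrov is treated as also owning Amira Petrov's interest in Pinebrook Group plc, giving 45% + 35% = 80%.
By sibling attribution (R1), Sofia Petrov is treated as owning Amira Petrov's 30% interest in Wildmere Textiles S.p.A.
Chain via Quarry Industries Corp. (R2): 55% × 50% = 27.5% of Redpoint Realty LP.
Chain via Pinebrook Group plc (R2): 80% × 30% = 24% of Redpoint Realty LP.
Chain via Wildmere Textiles S.p.A. (R2): 30% × 10% = 3% of Redpoint Realty LP.
Aggregating (R3): 27.5% + 24% + 3% = 54.5%.
54.5% exceeds the 25% threshold by 29.5 percentage points.

29.5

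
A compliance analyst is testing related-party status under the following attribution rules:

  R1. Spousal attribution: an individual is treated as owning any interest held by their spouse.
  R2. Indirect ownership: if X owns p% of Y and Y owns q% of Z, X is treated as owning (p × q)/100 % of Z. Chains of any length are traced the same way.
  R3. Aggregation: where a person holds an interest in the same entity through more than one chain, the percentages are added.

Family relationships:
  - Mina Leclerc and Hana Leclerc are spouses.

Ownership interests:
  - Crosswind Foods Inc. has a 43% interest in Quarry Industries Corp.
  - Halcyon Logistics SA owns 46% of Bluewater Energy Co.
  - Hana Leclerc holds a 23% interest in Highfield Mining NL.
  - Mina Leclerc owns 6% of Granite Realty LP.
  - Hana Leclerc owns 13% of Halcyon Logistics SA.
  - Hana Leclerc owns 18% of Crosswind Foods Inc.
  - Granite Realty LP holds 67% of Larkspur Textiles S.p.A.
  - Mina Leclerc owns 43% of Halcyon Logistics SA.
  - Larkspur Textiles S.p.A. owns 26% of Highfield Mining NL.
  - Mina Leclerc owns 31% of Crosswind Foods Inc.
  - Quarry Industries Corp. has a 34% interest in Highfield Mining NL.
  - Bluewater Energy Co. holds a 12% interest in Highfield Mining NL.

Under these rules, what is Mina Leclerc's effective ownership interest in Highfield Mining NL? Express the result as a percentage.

34.3002%

By spousal attribution (R1), Mina Leclerc is treated as also owning Hana Leclerc's interest in Halcyon Logistics SA, giving 43% + 13% = 56%.
By spousal attribution (R1), Mina Leclerc is treated as also owning Hana Leclerc's interest in Crosswind Foods Inc, giving 31% + 18% = 49%.
By spousal attribution (R1), Mina Leclerc is treated as owning Hana Leclerc's 23% interest in Highfield Mining NL.
Chain via Halcyon Logistics SA → Bluewater Energy Co. (R2): 56% × 46% × 12% = 3.0912% of Highfield Mining NL.
Chain via Crosswind Foods Inc. → Quarry Industries Corp. (R2): 49% × 43% × 34% = 7.1638% of Highfield Mining NL.
Chain via Granite Realty LP → Larkspur Textiles S.p.A. (R2): 6% × 67% × 26% = 1.0452% of Highfield Mining NL.
Direct interest in Highfield Mining NL: 23%.
Aggregating (R3): 3.0912% + 7.1638% + 1.0452% + 23% = 34.3002%.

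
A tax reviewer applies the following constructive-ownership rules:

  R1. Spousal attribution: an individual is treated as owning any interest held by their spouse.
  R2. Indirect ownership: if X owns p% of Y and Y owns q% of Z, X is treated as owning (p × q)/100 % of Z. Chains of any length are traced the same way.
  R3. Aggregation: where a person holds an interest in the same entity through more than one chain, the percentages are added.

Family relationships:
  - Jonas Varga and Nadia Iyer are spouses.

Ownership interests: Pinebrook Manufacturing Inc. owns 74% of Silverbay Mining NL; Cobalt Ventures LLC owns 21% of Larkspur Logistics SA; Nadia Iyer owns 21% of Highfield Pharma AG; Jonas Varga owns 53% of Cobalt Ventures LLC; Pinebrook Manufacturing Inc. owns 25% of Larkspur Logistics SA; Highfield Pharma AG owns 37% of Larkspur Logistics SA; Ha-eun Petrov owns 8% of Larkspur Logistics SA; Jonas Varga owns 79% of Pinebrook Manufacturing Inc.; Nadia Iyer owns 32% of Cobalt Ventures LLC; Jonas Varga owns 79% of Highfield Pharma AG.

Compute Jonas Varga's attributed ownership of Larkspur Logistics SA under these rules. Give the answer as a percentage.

By spousal attribution (R1), Jonas Varga is treated as also owning Nadia Iyer's interest in Cobalt Ventures LLC, giving 53% + 32% = 85%.
By spousal attribution (R1), Jonas Varga is treated as also owning Nadia Iyer's interest in Highfield Pharma AG, giving 79% + 21% = 100%.
Chain via Pinebrook Manufacturing Inc. (R2): 79% × 25% = 19.75% of Larkspur Logistics SA.
Chain via Cobalt Ventures LLC (R2): 85% × 21% = 17.85% of Larkspur Logistics SA.
Chain via Highfield Pharma AG (R2): 100% × 37% = 37% of Larkspur Logistics SA.
Aggregating (R3): 19.75% + 17.85% + 37% = 74.6%.

74.6%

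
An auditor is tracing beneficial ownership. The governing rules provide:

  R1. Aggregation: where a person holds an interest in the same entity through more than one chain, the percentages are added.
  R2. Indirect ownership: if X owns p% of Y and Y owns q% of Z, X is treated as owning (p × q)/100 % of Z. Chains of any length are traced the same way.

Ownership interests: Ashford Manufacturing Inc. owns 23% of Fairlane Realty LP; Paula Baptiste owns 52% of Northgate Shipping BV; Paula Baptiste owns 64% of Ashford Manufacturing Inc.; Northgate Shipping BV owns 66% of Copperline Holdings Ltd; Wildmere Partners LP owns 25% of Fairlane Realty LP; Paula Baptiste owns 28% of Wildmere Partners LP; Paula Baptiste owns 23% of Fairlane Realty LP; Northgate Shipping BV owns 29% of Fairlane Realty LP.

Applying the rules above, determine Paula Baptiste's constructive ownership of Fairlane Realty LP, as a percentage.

Chain via Northgate Shipping BV (R2): 52% × 29% = 15.08% of Fairlane Realty LP.
Chain via Wildmere Partners LP (R2): 28% × 25% = 7% of Fairlane Realty LP.
Chain via Ashford Manufacturing Inc. (R2): 64% × 23% = 14.72% of Fairlane Realty LP.
Direct interest in Fairlane Realty LP: 23%.
Aggregating (R1): 15.08% + 7% + 14.72% + 23% = 59.8%.

59.8%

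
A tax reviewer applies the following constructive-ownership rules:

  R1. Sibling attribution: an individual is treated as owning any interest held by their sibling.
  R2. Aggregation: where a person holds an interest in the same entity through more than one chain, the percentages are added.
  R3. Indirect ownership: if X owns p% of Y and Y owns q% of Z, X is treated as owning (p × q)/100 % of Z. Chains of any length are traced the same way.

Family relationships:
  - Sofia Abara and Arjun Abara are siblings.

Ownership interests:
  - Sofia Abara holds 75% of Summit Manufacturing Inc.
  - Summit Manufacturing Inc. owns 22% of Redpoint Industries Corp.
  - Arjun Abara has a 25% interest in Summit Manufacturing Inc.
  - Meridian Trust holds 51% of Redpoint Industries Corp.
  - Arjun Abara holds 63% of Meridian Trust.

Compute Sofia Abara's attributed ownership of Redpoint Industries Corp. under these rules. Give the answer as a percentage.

By sibling attribution (R1), Sofia Abara is treated as also owning Arjun Abara's interest in Summit Manufacturing Inc, giving 75% + 25% = 100%.
By sibling attribution (R1), Sofia Abara is treated as owning Arjun Abara's 63% interest in Meridian Trust.
Chain via Summit Manufacturing Inc. (R3): 100% × 22% = 22% of Redpoint Industries Corp.
Chain via Meridian Trust (R3): 63% × 51% = 32.13% of Redpoint Industries Corp.
Aggregating (R2): 22% + 32.13% = 54.13%.

54.13%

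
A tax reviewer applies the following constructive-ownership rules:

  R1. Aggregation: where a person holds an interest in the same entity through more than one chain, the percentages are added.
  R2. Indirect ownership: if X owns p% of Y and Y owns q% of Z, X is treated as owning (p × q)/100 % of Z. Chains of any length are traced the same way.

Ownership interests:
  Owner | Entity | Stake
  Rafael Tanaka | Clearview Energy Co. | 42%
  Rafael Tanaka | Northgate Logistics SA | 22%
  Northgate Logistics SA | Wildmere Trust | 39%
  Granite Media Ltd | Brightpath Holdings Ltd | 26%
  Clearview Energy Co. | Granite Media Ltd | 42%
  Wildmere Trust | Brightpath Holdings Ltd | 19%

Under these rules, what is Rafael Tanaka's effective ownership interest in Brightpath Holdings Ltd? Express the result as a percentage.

Chain via Clearview Energy Co. → Granite Media Ltd (R2): 42% × 42% × 26% = 4.5864% of Brightpath Holdings Ltd.
Chain via Northgate Logistics SA → Wildmere Trust (R2): 22% × 39% × 19% = 1.6302% of Brightpath Holdings Ltd.
Aggregating (R1): 4.5864% + 1.6302% = 6.2166%.

6.2166%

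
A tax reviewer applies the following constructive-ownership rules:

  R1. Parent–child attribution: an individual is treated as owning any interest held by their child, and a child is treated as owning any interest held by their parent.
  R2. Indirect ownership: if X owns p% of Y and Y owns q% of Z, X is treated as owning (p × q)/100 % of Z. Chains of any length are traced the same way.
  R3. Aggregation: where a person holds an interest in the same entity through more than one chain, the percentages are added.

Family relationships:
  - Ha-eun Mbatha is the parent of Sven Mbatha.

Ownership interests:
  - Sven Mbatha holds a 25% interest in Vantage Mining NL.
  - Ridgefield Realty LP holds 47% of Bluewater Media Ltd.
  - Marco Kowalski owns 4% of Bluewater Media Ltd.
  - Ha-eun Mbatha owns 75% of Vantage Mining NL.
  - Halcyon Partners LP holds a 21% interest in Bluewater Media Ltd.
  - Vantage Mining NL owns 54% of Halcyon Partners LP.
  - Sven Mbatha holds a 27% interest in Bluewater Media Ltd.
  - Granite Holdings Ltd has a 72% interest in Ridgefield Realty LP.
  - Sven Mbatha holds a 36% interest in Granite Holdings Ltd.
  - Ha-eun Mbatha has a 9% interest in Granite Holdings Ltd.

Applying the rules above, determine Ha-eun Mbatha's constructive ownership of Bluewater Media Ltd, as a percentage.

By parent–child attribution (R1), Ha-eun Mbatha is treated as also owning Sven Mbatha's interest in Granite Holdings Ltd, giving 9% + 36% = 45%.
By parent–child attribution (R1), Ha-eun Mbatha is treated as also owning Sven Mbatha's interest in Vantage Mining NL, giving 75% + 25% = 100%.
By parent–child attribution (R1), Ha-eun Mbatha is treated as owning Sven Mbatha's 27% interest in Bluewater Media Ltd.
Chain via Granite Holdings Ltd → Ridgefield Realty LP (R2): 45% × 72% × 47% = 15.228% of Bluewater Media Ltd.
Chain via Vantage Mining NL → Halcyon Partners LP (R2): 100% × 54% × 21% = 11.34% of Bluewater Media Ltd.
Direct interest in Bluewater Media Ltd: 27%.
Aggregating (R3): 15.228% + 11.34% + 27% = 53.568%.

53.568%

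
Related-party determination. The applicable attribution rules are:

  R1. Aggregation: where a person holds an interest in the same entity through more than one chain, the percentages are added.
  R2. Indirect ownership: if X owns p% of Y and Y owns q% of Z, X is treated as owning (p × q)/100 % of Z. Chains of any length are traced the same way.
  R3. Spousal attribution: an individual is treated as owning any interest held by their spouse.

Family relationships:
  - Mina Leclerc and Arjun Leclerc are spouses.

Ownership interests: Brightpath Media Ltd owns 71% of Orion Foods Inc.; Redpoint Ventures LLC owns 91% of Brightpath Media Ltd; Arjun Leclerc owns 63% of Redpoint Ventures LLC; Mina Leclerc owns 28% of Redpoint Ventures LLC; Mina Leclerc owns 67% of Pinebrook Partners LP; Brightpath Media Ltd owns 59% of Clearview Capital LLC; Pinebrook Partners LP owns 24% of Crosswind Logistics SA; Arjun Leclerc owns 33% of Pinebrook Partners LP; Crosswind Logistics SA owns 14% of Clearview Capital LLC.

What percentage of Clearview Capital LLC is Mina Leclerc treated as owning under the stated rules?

52.2179%

By spousal attribution (R3), Mina Leclerc is treated as also owning Arjun Leclerc's interest in Redpoint Ventures LLC, giving 28% + 63% = 91%.
By spousal attribution (R3), Mina Leclerc is treated as also owning Arjun Leclerc's interest in Pinebrook Partners LP, giving 67% + 33% = 100%.
Chain via Redpoint Ventures LLC → Brightpath Media Ltd (R2): 91% × 91% × 59% = 48.8579% of Clearview Capital LLC.
Chain via Pinebrook Partners LP → Crosswind Logistics SA (R2): 100% × 24% × 14% = 3.36% of Clearview Capital LLC.
Aggregating (R1): 48.8579% + 3.36% = 52.2179%.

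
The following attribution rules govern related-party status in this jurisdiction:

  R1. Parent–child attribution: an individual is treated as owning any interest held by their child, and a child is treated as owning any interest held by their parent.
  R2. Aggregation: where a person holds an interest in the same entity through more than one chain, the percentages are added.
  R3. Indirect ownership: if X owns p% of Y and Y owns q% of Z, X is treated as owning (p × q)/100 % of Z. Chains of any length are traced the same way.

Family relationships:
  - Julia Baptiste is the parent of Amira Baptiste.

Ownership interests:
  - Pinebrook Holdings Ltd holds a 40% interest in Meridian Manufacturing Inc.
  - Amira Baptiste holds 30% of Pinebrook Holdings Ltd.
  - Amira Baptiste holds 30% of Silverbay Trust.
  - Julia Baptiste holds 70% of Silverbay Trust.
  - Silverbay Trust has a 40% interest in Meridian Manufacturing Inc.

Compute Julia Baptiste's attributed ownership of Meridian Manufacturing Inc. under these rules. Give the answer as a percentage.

By parent–child attribution (R1), Julia Baptiste is treated as also owning Amira Baptiste's interest in Silverbay Trust, giving 70% + 30% = 100%.
By parent–child attribution (R1), Julia Baptiste is treated as owning Amira Baptiste's 30% interest in Pinebrook Holdings Ltd.
Chain via Silverbay Trust (R3): 100% × 40% = 40% of Meridian Manufacturing Inc.
Chain via Pinebrook Holdings Ltd (R3): 30% × 40% = 12% of Meridian Manufacturing Inc.
Aggregating (R2): 40% + 12% = 52%.

52%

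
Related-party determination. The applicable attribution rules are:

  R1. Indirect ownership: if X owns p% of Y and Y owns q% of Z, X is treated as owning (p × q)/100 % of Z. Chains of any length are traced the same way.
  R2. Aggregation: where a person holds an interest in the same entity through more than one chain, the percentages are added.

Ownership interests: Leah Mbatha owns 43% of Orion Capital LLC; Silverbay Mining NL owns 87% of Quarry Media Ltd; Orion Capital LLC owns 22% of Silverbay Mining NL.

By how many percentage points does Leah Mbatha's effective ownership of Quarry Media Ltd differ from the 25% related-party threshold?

16.7698

Chain via Orion Capital LLC → Silverbay Mining NL (R1): 43% × 22% × 87% = 8.2302% of Quarry Media Ltd.
8.2302% falls short of the 25% threshold by 16.7698 percentage points.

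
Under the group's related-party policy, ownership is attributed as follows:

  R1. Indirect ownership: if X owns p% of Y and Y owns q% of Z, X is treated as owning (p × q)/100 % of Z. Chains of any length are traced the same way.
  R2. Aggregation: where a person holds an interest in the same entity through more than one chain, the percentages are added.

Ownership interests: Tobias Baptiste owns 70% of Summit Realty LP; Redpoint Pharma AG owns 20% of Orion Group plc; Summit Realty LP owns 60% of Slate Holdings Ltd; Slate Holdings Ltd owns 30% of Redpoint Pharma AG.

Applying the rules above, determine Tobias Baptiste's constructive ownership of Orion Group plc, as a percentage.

Chain via Summit Realty LP → Slate Holdings Ltd → Redpoint Pharma AG (R1): 70% × 60% × 30% × 20% = 2.52% of Orion Group plc.

2.52%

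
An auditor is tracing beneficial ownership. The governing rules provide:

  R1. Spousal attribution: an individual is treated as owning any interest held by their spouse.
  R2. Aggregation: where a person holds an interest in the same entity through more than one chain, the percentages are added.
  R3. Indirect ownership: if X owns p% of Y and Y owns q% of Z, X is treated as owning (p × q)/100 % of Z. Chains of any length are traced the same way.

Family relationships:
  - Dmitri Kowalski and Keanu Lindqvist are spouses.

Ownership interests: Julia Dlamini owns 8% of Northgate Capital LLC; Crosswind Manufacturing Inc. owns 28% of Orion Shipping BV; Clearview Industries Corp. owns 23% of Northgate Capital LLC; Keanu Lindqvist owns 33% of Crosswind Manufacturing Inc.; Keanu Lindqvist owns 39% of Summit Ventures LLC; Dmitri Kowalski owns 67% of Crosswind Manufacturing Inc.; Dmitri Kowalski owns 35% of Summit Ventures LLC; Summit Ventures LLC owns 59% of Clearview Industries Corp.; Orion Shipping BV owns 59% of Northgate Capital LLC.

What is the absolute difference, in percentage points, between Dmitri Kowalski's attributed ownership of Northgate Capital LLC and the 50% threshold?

23.4382

By spousal attribution (R1), Dmitri Kowalski is treated as also owning Keanu Lindqvist's interest in Summit Ventures LLC, giving 35% + 39% = 74%.
By spousal attribution (R1), Dmitri Kowalski is treated as also owning Keanu Lindqvist's interest in Crosswind Manufacturing Inc, giving 67% + 33% = 100%.
Chain via Summit Ventures LLC → Clearview Industries Corp. (R3): 74% × 59% × 23% = 10.0418% of Northgate Capital LLC.
Chain via Crosswind Manufacturing Inc. → Orion Shipping BV (R3): 100% × 28% × 59% = 16.52% of Northgate Capital LLC.
Aggregating (R2): 10.0418% + 16.52% = 26.5618%.
26.5618% falls short of the 50% threshold by 23.4382 percentage points.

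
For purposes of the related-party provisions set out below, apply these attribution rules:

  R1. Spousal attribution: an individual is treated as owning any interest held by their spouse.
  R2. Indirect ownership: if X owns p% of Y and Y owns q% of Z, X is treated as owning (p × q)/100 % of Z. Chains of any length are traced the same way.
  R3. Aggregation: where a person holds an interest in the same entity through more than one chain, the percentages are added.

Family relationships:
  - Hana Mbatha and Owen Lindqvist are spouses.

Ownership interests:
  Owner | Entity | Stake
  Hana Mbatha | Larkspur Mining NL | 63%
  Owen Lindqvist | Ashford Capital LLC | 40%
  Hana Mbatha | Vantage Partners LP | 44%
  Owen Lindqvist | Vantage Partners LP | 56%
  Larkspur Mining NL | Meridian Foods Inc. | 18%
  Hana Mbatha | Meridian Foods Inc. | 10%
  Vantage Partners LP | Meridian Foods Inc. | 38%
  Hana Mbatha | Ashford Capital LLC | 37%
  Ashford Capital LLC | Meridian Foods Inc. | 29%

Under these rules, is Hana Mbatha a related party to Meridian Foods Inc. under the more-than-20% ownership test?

By spousal attribution (R1), Hana Mbatha is treated as also owning Owen Lindqvist's interest in Vantage Partners LP, giving 44% + 56% = 100%.
By spousal attribution (R1), Hana Mbatha is treated as also owning Owen Lindqvist's interest in Ashford Capital LLC, giving 37% + 40% = 77%.
Chain via Larkspur Mining NL (R2): 63% × 18% = 11.34% of Meridian Foods Inc.
Chain via Vantage Partners LP (R2): 100% × 38% = 38% of Meridian Foods Inc.
Chain via Ashford Capital LLC (R2): 77% × 29% = 22.33% of Meridian Foods Inc.
Direct interest in Meridian Foods Inc: 10%.
Aggregating (R3): 11.34% + 38% + 22.33% + 10% = 81.67%.
81.67% exceeds the 20% threshold, so Hana is a related party to Meridian Foods Inc.

Yes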